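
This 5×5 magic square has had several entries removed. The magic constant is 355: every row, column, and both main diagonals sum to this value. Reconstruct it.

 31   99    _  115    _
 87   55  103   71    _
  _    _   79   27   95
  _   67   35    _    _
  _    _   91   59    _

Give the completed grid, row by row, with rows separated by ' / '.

31 99 47 115 63 / 87 55 103 71 39 / 43 111 79 27 95 / 119 67 35 83 51 / 75 23 91 59 107

Row 2: 87 + 55 + 103 + 71 + ? = 355, so (2,5) = 39.
Column 3 needs 355; the known cells sum to 308, so (1,3) = 47.
Column 4 must total 355; the given cells sum to 272, so (4,4) = 83.
Main diagonal needs 355; the known cells sum to 248, so (5,5) = 107.
From row 1, 355 − (31 + 99 + 47 + 115) gives (1,5) = 63.
Column 5 needs 355; the known cells sum to 304, so (4,5) = 51.
Using anti-diagonal: 63 + 71 + 79 + 67 + ? → (5,1) = 355 − 280 = 75.
Row 4 needs 355; the known cells sum to 236, so (4,1) = 119.
Row 5 needs 355; the known cells sum to 332, so (5,2) = 23.
Using column 1: 31 + 87 + 119 + 75 + ? → (3,1) = 355 − 312 = 43.
The remaining cell in column 2 is (3,2) = 355 − 244 = 111.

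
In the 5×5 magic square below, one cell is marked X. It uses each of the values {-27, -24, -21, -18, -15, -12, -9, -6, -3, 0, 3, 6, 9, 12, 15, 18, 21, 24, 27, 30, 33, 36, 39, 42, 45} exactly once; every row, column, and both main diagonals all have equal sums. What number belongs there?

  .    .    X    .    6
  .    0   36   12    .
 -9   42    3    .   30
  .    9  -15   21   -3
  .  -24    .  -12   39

The 25 entries sum to 225, so each line sums to 225/5 = 45.
Row 3 must total 45; the given cells sum to 66, so (3,4) = -21.
From row 4, 45 − (9 + (-15) + 21 + (-3)) gives (4,1) = 33.
Column 2 must total 45; the given cells sum to 27, so (1,2) = 18.
The remaining cell in column 4 is (1,4) = 45 − 0 = 45.
Column 5 must total 45; the given cells sum to 72, so (2,5) = -27.
From main diagonal, 45 − (0 + 3 + 21 + 39) gives (1,1) = -18.
Anti-diagonal: 6 + 12 + 3 + 9 + ? = 45, so (5,1) = 15.
Using row 1: -18 + 18 + 45 + 6 + ? → (1,3) = 45 − 51 = -6.

-6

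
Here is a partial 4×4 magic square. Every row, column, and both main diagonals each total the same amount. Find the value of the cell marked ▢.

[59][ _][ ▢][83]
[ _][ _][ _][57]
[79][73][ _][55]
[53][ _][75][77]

Column 4 is complete and sums to 272; that is the magic constant.
From row 3, 272 − (79 + 73 + 55) gives (3,3) = 65.
Row 4 must total 272; the given cells sum to 205, so (4,2) = 67.
From column 1, 272 − (59 + 79 + 53) gives (2,1) = 81.
Main diagonal: 59 + 65 + 77 + ? = 272, so (2,2) = 71.
Anti-diagonal needs 272; the known cells sum to 209, so (2,3) = 63.
The remaining cell in column 2 is (1,2) = 272 − 211 = 61.
Column 3 must total 272; the given cells sum to 203, so (1,3) = 69.

69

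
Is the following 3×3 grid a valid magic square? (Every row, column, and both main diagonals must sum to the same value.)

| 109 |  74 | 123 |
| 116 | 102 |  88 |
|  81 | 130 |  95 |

Yes

Row 1: 109 + 74 + 123 = 306.
Row 2: 116 + 102 + 88 = 306.
Row 3: 81 + 130 + 95 = 306.
Column 1: 109 + 116 + 81 = 306.
Column 2: 74 + 102 + 130 = 306.
Column 3: 123 + 88 + 95 = 306.
Main diagonal: 109 + 102 + 95 = 306.
Anti-diagonal: 123 + 102 + 81 = 306.
All lines sum to 306.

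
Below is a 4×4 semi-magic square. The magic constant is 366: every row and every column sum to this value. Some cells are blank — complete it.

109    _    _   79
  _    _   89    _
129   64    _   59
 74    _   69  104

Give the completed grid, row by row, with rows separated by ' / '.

Row 3: 129 + 64 + 59 + ? = 366, so (3,3) = 114.
Row 4 must total 366; the given cells sum to 247, so (4,2) = 119.
Column 1 needs 366; the known cells sum to 312, so (2,1) = 54.
Column 3: 89 + 114 + 69 + ? = 366, so (1,3) = 94.
The remaining cell in column 4 is (2,4) = 366 − 242 = 124.
From row 1, 366 − (109 + 94 + 79) gives (1,2) = 84.
Row 2 must total 366; the given cells sum to 267, so (2,2) = 99.

109 84 94 79 / 54 99 89 124 / 129 64 114 59 / 74 119 69 104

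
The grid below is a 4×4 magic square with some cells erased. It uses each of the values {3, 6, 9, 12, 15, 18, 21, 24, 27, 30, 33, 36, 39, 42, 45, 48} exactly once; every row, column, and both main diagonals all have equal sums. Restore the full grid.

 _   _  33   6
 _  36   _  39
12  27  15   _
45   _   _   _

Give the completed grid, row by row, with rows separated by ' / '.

The 16 entries sum to 408, so each line sums to 408/4 = 102.
Row 3 must total 102; the given cells sum to 54, so (3,4) = 48.
From column 4, 102 − (6 + 39 + 48) gives (4,4) = 9.
From main diagonal, 102 − (36 + 15 + 9) gives (1,1) = 42.
The remaining cell in anti-diagonal is (2,3) = 102 − 78 = 24.
Row 1 needs 102; the known cells sum to 81, so (1,2) = 21.
The remaining cell in row 2 is (2,1) = 102 − 99 = 3.
Column 2 needs 102; the known cells sum to 84, so (4,2) = 18.
Column 3 needs 102; the known cells sum to 72, so (4,3) = 30.

42 21 33 6 / 3 36 24 39 / 12 27 15 48 / 45 18 30 9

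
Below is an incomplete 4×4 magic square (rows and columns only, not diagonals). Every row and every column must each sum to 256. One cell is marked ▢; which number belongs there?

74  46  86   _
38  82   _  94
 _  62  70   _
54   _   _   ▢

78

Using row 1: 74 + 46 + 86 + ? → (1,4) = 256 − 206 = 50.
The remaining cell in row 2 is (2,3) = 256 − 214 = 42.
The remaining cell in column 1 is (3,1) = 256 − 166 = 90.
Using column 2: 46 + 82 + 62 + ? → (4,2) = 256 − 190 = 66.
Column 3: 86 + 42 + 70 + ? = 256, so (4,3) = 58.
Row 3: 90 + 62 + 70 + ? = 256, so (3,4) = 34.
Row 4 must total 256; the given cells sum to 178, so (4,4) = 78.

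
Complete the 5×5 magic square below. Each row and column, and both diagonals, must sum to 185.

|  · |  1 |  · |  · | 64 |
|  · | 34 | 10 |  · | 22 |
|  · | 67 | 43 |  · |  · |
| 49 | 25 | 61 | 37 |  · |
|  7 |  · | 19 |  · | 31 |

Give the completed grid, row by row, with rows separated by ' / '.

Using row 4: 49 + 25 + 61 + 37 + ? → (4,5) = 185 − 172 = 13.
From column 2, 185 − (1 + 34 + 67 + 25) gives (5,2) = 58.
From column 3, 185 − (10 + 43 + 61 + 19) gives (1,3) = 52.
Column 5 needs 185; the known cells sum to 130, so (3,5) = 55.
Main diagonal: 34 + 43 + 37 + 31 + ? = 185, so (1,1) = 40.
Anti-diagonal: 64 + 43 + 25 + 7 + ? = 185, so (2,4) = 46.
Row 1 must total 185; the given cells sum to 157, so (1,4) = 28.
Row 2 needs 185; the known cells sum to 112, so (2,1) = 73.
Row 5: 7 + 58 + 19 + 31 + ? = 185, so (5,4) = 70.
From column 1, 185 − (40 + 73 + 49 + 7) gives (3,1) = 16.
Using column 4: 28 + 46 + 37 + 70 + ? → (3,4) = 185 − 181 = 4.

40 1 52 28 64 / 73 34 10 46 22 / 16 67 43 4 55 / 49 25 61 37 13 / 7 58 19 70 31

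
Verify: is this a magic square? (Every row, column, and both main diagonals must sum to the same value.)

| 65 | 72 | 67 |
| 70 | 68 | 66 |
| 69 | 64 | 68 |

Row 1: 65 + 72 + 67 = 204.
Row 2: 70 + 68 + 66 = 204.
Row 3: 69 + 64 + 68 = 201.
Column 1: 65 + 70 + 69 = 204.
Column 2: 72 + 68 + 64 = 204.
Column 3: 67 + 66 + 68 = 201.
Main diagonal: 65 + 68 + 68 = 201.
Anti-diagonal: 67 + 68 + 69 = 204.

No — main diagonal sums to 201 but row 2 sums to 204.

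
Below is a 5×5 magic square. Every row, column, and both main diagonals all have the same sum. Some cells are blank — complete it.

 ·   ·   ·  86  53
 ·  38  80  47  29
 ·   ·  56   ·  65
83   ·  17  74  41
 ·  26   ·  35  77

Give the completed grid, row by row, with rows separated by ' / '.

20 62 44 86 53 / 71 38 80 47 29 / 32 89 56 23 65 / 83 50 17 74 41 / 59 26 68 35 77

Column 5 is already complete: 53 + 29 + 65 + 41 + 77 = 265, so that is the magic constant.
Row 2 must total 265; the given cells sum to 194, so (2,1) = 71.
The remaining cell in row 4 is (4,2) = 265 − 215 = 50.
Column 4: 86 + 47 + 74 + 35 + ? = 265, so (3,4) = 23.
Using main diagonal: 38 + 56 + 74 + 77 + ? → (1,1) = 265 − 245 = 20.
Anti-diagonal must total 265; the given cells sum to 206, so (5,1) = 59.
Row 5: 59 + 26 + 35 + 77 + ? = 265, so (5,3) = 68.
Column 1: 20 + 71 + 83 + 59 + ? = 265, so (3,1) = 32.
Column 3: 80 + 56 + 17 + 68 + ? = 265, so (1,3) = 44.
Row 1: 20 + 44 + 86 + 53 + ? = 265, so (1,2) = 62.
Row 3 must total 265; the given cells sum to 176, so (3,2) = 89.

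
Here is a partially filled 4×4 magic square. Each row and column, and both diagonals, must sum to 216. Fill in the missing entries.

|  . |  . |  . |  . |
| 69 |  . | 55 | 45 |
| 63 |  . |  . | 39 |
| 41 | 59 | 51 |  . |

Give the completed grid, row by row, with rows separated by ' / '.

Row 2 needs 216; the known cells sum to 169, so (2,2) = 47.
Row 4 must total 216; the given cells sum to 151, so (4,4) = 65.
The remaining cell in column 1 is (1,1) = 216 − 173 = 43.
Using column 4: 45 + 39 + 65 + ? → (1,4) = 216 − 149 = 67.
Main diagonal must total 216; the given cells sum to 155, so (3,3) = 61.
Using anti-diagonal: 67 + 55 + 41 + ? → (3,2) = 216 − 163 = 53.
From column 2, 216 − (47 + 53 + 59) gives (1,2) = 57.
Column 3 must total 216; the given cells sum to 167, so (1,3) = 49.

43 57 49 67 / 69 47 55 45 / 63 53 61 39 / 41 59 51 65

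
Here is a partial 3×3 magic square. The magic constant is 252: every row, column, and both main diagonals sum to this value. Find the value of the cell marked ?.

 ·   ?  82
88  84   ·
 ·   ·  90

From row 2, 252 − (88 + 84) gives (2,3) = 80.
The remaining cell in main diagonal is (1,1) = 252 − 174 = 78.
From anti-diagonal, 252 − (82 + 84) gives (3,1) = 86.
Row 1 needs 252; the known cells sum to 160, so (1,2) = 92.

92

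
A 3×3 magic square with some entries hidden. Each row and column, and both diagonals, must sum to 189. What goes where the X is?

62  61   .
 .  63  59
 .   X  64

Using row 1: 62 + 61 + ? → (1,3) = 189 − 123 = 66.
From row 2, 189 − (63 + 59) gives (2,1) = 67.
Column 1 must total 189; the given cells sum to 129, so (3,1) = 60.
Column 2 must total 189; the given cells sum to 124, so (3,2) = 65.

65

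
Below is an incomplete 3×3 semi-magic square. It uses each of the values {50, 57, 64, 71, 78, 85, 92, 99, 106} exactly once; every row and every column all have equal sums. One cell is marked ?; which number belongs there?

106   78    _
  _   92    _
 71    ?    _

The 9 entries sum to 702, so each line sums to 702/3 = 234.
The remaining cell in row 1 is (1,3) = 234 − 184 = 50.
Column 1 needs 234; the known cells sum to 177, so (2,1) = 57.
The remaining cell in column 2 is (3,2) = 234 − 170 = 64.

64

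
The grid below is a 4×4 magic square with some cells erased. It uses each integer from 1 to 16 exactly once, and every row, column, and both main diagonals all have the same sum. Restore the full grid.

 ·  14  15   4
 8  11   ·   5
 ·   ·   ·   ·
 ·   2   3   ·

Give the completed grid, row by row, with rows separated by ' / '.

1 14 15 4 / 8 11 10 5 / 12 7 6 9 / 13 2 3 16

The entries are 1 through 16, which sum to 136, so each line sums to 136/4 = 34.
Row 1: 14 + 15 + 4 + ? = 34, so (1,1) = 1.
Row 2 must total 34; the given cells sum to 24, so (2,3) = 10.
Column 2 must total 34; the given cells sum to 27, so (3,2) = 7.
Using column 3: 15 + 10 + 3 + ? → (3,3) = 34 − 28 = 6.
Using main diagonal: 1 + 11 + 6 + ? → (4,4) = 34 − 18 = 16.
Anti-diagonal needs 34; the known cells sum to 21, so (4,1) = 13.
The remaining cell in column 1 is (3,1) = 34 − 22 = 12.
Column 4 needs 34; the known cells sum to 25, so (3,4) = 9.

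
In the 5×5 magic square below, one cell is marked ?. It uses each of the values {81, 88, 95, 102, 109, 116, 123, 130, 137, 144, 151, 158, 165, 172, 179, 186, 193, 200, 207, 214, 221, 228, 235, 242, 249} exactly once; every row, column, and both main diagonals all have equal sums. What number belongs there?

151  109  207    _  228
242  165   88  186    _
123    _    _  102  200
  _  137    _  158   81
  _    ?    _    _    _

The 25 entries sum to 4125, so each line sums to 4125/5 = 825.
From row 1, 825 − (151 + 109 + 207 + 228) gives (1,4) = 130.
Row 2 must total 825; the given cells sum to 681, so (2,5) = 144.
Column 4: 130 + 186 + 102 + 158 + ? = 825, so (5,4) = 249.
From column 5, 825 − (228 + 144 + 200 + 81) gives (5,5) = 172.
The remaining cell in main diagonal is (3,3) = 825 − 646 = 179.
Anti-diagonal must total 825; the given cells sum to 730, so (5,1) = 95.
From row 3, 825 − (123 + 179 + 102 + 200) gives (3,2) = 221.
Column 1 needs 825; the known cells sum to 611, so (4,1) = 214.
Column 2: 109 + 165 + 221 + 137 + ? = 825, so (5,2) = 193.

193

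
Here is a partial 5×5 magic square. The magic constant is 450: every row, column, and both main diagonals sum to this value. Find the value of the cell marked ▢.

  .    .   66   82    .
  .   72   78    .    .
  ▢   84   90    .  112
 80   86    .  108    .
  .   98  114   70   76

68

From row 5, 450 − (98 + 114 + 70 + 76) gives (5,1) = 92.
From column 2, 450 − (72 + 84 + 86 + 98) gives (1,2) = 110.
Column 3: 66 + 78 + 90 + 114 + ? = 450, so (4,3) = 102.
From main diagonal, 450 − (72 + 90 + 108 + 76) gives (1,1) = 104.
Row 1 must total 450; the given cells sum to 362, so (1,5) = 88.
Row 4 needs 450; the known cells sum to 376, so (4,5) = 74.
Column 5 needs 450; the known cells sum to 350, so (2,5) = 100.
From anti-diagonal, 450 − (88 + 90 + 86 + 92) gives (2,4) = 94.
Row 2 must total 450; the given cells sum to 344, so (2,1) = 106.
Using column 1: 104 + 106 + 80 + 92 + ? → (3,1) = 450 − 382 = 68.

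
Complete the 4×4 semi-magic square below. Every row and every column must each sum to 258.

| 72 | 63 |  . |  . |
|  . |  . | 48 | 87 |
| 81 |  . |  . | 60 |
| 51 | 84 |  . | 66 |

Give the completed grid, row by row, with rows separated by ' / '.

72 63 78 45 / 54 69 48 87 / 81 42 75 60 / 51 84 57 66

Using row 4: 51 + 84 + 66 + ? → (4,3) = 258 − 201 = 57.
Column 1 needs 258; the known cells sum to 204, so (2,1) = 54.
Column 4 needs 258; the known cells sum to 213, so (1,4) = 45.
From row 1, 258 − (72 + 63 + 45) gives (1,3) = 78.
Row 2 needs 258; the known cells sum to 189, so (2,2) = 69.
Column 2 needs 258; the known cells sum to 216, so (3,2) = 42.
Column 3 needs 258; the known cells sum to 183, so (3,3) = 75.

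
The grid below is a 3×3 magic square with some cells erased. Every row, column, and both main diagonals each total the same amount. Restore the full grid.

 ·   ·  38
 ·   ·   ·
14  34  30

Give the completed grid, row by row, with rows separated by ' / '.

Row 3 is already complete: 14 + 34 + 30 = 78, so that is the magic constant.
The remaining cell in column 3 is (2,3) = 78 − 68 = 10.
From anti-diagonal, 78 − (38 + 14) gives (2,2) = 26.
Row 2 needs 78; the known cells sum to 36, so (2,1) = 42.
Column 1: 42 + 14 + ? = 78, so (1,1) = 22.
Column 2 needs 78; the known cells sum to 60, so (1,2) = 18.

22 18 38 / 42 26 10 / 14 34 30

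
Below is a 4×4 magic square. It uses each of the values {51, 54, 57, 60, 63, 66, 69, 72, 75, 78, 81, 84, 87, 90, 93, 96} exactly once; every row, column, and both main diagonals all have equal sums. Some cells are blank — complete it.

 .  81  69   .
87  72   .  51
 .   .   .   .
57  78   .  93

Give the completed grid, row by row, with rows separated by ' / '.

54 81 69 90 / 87 72 84 51 / 96 63 75 60 / 57 78 66 93

The 16 entries sum to 1176, so each line sums to 1176/4 = 294.
Row 2: 87 + 72 + 51 + ? = 294, so (2,3) = 84.
Row 4 must total 294; the given cells sum to 228, so (4,3) = 66.
Column 2 needs 294; the known cells sum to 231, so (3,2) = 63.
Column 3 needs 294; the known cells sum to 219, so (3,3) = 75.
The remaining cell in main diagonal is (1,1) = 294 − 240 = 54.
From anti-diagonal, 294 − (84 + 63 + 57) gives (1,4) = 90.
The remaining cell in column 1 is (3,1) = 294 − 198 = 96.
Column 4 needs 294; the known cells sum to 234, so (3,4) = 60.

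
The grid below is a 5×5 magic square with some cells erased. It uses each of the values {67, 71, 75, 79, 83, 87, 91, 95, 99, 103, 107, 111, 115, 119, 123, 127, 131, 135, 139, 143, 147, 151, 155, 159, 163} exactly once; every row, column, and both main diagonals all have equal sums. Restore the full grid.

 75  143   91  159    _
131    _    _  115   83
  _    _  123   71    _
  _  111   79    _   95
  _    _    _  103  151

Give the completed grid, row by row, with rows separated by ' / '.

The 25 entries sum to 2875, so each line sums to 2875/5 = 575.
The remaining cell in row 1 is (1,5) = 575 − 468 = 107.
Using column 4: 159 + 115 + 71 + 103 + ? → (4,4) = 575 − 448 = 127.
Using column 5: 107 + 83 + 95 + 151 + ? → (3,5) = 575 − 436 = 139.
Main diagonal must total 575; the given cells sum to 476, so (2,2) = 99.
From anti-diagonal, 575 − (107 + 115 + 123 + 111) gives (5,1) = 119.
Row 2 needs 575; the known cells sum to 428, so (2,3) = 147.
Row 4 must total 575; the given cells sum to 412, so (4,1) = 163.
Using column 1: 75 + 131 + 163 + 119 + ? → (3,1) = 575 − 488 = 87.
Using column 3: 91 + 147 + 123 + 79 + ? → (5,3) = 575 − 440 = 135.
Row 3 must total 575; the given cells sum to 420, so (3,2) = 155.
Row 5 needs 575; the known cells sum to 508, so (5,2) = 67.

75 143 91 159 107 / 131 99 147 115 83 / 87 155 123 71 139 / 163 111 79 127 95 / 119 67 135 103 151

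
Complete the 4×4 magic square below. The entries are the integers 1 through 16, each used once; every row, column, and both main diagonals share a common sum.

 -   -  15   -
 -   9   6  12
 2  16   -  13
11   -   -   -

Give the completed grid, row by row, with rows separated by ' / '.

14 4 15 1 / 7 9 6 12 / 2 16 3 13 / 11 5 10 8

The entries are 1 through 16, which sum to 136, so each line sums to 136/4 = 34.
From row 2, 34 − (9 + 6 + 12) gives (2,1) = 7.
Row 3 needs 34; the known cells sum to 31, so (3,3) = 3.
Column 1 must total 34; the given cells sum to 20, so (1,1) = 14.
From column 3, 34 − (15 + 6 + 3) gives (4,3) = 10.
Main diagonal must total 34; the given cells sum to 26, so (4,4) = 8.
The remaining cell in anti-diagonal is (1,4) = 34 − 33 = 1.
Row 1: 14 + 15 + 1 + ? = 34, so (1,2) = 4.
Row 4 must total 34; the given cells sum to 29, so (4,2) = 5.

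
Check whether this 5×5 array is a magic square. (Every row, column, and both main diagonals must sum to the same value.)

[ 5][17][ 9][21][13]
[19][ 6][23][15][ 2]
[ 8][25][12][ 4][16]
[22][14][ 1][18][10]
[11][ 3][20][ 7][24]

Yes

Row 1: 5 + 17 + 9 + 21 + 13 = 65.
Row 2: 19 + 6 + 23 + 15 + 2 = 65.
Row 3: 8 + 25 + 12 + 4 + 16 = 65.
Row 4: 22 + 14 + 1 + 18 + 10 = 65.
Row 5: 11 + 3 + 20 + 7 + 24 = 65.
Column 1: 5 + 19 + 8 + 22 + 11 = 65.
Column 2: 17 + 6 + 25 + 14 + 3 = 65.
Column 3: 9 + 23 + 12 + 1 + 20 = 65.
Column 4: 21 + 15 + 4 + 18 + 7 = 65.
Column 5: 13 + 2 + 16 + 10 + 24 = 65.
Main diagonal: 5 + 6 + 12 + 18 + 24 = 65.
Anti-diagonal: 13 + 15 + 12 + 14 + 11 = 65.
All lines sum to 65.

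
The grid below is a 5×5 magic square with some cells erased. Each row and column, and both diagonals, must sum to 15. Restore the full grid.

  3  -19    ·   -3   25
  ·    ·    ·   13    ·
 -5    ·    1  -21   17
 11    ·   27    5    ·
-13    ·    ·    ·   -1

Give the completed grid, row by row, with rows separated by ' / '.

3 -19 9 -3 25 / 19 7 -15 13 -9 / -5 23 1 -21 17 / 11 -11 27 5 -17 / -13 15 -7 21 -1

Using row 1: 3 + (-19) + (-3) + 25 + ? → (1,3) = 15 − 6 = 9.
Using row 3: -5 + 1 + (-21) + 17 + ? → (3,2) = 15 − (-8) = 23.
Column 1 must total 15; the given cells sum to -4, so (2,1) = 19.
Column 4: -3 + 13 + (-21) + 5 + ? = 15, so (5,4) = 21.
Main diagonal: 3 + 1 + 5 + (-1) + ? = 15, so (2,2) = 7.
Anti-diagonal: 25 + 13 + 1 + (-13) + ? = 15, so (4,2) = -11.
Row 4 must total 15; the given cells sum to 32, so (4,5) = -17.
Column 2 must total 15; the given cells sum to 0, so (5,2) = 15.
Column 5: 25 + 17 + (-17) + (-1) + ? = 15, so (2,5) = -9.
Row 2 needs 15; the known cells sum to 30, so (2,3) = -15.
Row 5 must total 15; the given cells sum to 22, so (5,3) = -7.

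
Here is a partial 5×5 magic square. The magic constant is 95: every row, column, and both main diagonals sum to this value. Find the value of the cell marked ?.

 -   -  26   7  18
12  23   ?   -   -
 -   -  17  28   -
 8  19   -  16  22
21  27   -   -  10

Row 4 must total 95; the given cells sum to 65, so (4,3) = 30.
Main diagonal must total 95; the given cells sum to 66, so (1,1) = 29.
Using anti-diagonal: 18 + 17 + 19 + 21 + ? → (2,4) = 95 − 75 = 20.
From row 1, 95 − (29 + 26 + 7 + 18) gives (1,2) = 15.
Using column 1: 29 + 12 + 8 + 21 + ? → (3,1) = 95 − 70 = 25.
The remaining cell in column 2 is (3,2) = 95 − 84 = 11.
The remaining cell in column 4 is (5,4) = 95 − 71 = 24.
From row 3, 95 − (25 + 11 + 17 + 28) gives (3,5) = 14.
Row 5 needs 95; the known cells sum to 82, so (5,3) = 13.
Column 3 must total 95; the given cells sum to 86, so (2,3) = 9.

9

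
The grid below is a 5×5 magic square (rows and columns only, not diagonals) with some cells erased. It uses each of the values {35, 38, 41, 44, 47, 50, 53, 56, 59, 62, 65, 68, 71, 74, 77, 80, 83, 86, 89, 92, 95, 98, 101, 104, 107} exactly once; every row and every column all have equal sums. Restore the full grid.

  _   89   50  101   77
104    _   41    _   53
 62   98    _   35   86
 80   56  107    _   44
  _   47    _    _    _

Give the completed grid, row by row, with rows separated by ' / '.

The 25 entries sum to 1775, so each line sums to 1775/5 = 355.
The remaining cell in row 1 is (1,1) = 355 − 317 = 38.
The remaining cell in row 3 is (3,3) = 355 − 281 = 74.
Row 4 needs 355; the known cells sum to 287, so (4,4) = 68.
Using column 1: 38 + 104 + 62 + 80 + ? → (5,1) = 355 − 284 = 71.
The remaining cell in column 2 is (2,2) = 355 − 290 = 65.
The remaining cell in column 3 is (5,3) = 355 − 272 = 83.
Column 5 needs 355; the known cells sum to 260, so (5,5) = 95.
Row 2 must total 355; the given cells sum to 263, so (2,4) = 92.
The remaining cell in row 5 is (5,4) = 355 − 296 = 59.

38 89 50 101 77 / 104 65 41 92 53 / 62 98 74 35 86 / 80 56 107 68 44 / 71 47 83 59 95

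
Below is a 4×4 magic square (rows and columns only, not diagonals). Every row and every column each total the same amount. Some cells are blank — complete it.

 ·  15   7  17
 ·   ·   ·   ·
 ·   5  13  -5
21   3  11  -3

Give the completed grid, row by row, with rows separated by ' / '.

Row 4 is already complete: 21 + 3 + 11 + -3 = 32, so that is the magic constant.
From row 1, 32 − (15 + 7 + 17) gives (1,1) = -7.
Row 3: 5 + 13 + (-5) + ? = 32, so (3,1) = 19.
Using column 1: -7 + 19 + 21 + ? → (2,1) = 32 − 33 = -1.
Column 2: 15 + 5 + 3 + ? = 32, so (2,2) = 9.
Column 3 must total 32; the given cells sum to 31, so (2,3) = 1.
Column 4 must total 32; the given cells sum to 9, so (2,4) = 23.

-7 15 7 17 / -1 9 1 23 / 19 5 13 -5 / 21 3 11 -3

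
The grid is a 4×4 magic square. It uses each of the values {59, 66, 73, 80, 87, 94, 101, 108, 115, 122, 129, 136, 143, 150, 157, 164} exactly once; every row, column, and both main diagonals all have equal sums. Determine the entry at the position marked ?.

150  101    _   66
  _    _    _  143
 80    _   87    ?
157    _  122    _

164

The 16 entries sum to 1784, so each line sums to 1784/4 = 446.
Row 1 needs 446; the known cells sum to 317, so (1,3) = 129.
Column 1 must total 446; the given cells sum to 387, so (2,1) = 59.
Column 3 needs 446; the known cells sum to 338, so (2,3) = 108.
Using anti-diagonal: 66 + 108 + 157 + ? → (3,2) = 446 − 331 = 115.
Row 2: 59 + 108 + 143 + ? = 446, so (2,2) = 136.
Row 3 needs 446; the known cells sum to 282, so (3,4) = 164.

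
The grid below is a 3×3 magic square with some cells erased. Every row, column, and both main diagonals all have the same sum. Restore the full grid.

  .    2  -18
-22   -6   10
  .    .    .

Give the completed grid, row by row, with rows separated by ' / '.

-2 2 -18 / -22 -6 10 / 6 -14 -10

Row 2 is already complete: -22 + -6 + 10 = -18, so that is the magic constant.
From row 1, -18 − (2 + (-18)) gives (1,1) = -2.
From column 1, -18 − (-2 + (-22)) gives (3,1) = 6.
Column 2 must total -18; the given cells sum to -4, so (3,2) = -14.
Column 3: -18 + 10 + ? = -18, so (3,3) = -10.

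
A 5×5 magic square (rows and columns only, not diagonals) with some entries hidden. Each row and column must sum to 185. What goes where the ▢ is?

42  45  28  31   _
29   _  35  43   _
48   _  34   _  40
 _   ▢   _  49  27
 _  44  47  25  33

Row 1 needs 185; the known cells sum to 146, so (1,5) = 39.
Row 5 must total 185; the given cells sum to 149, so (5,1) = 36.
Column 1 needs 185; the known cells sum to 155, so (4,1) = 30.
Column 3: 28 + 35 + 34 + 47 + ? = 185, so (4,3) = 41.
Column 4: 31 + 43 + 49 + 25 + ? = 185, so (3,4) = 37.
Column 5 needs 185; the known cells sum to 139, so (2,5) = 46.
Row 2: 29 + 35 + 43 + 46 + ? = 185, so (2,2) = 32.
The remaining cell in row 3 is (3,2) = 185 − 159 = 26.
Row 4 must total 185; the given cells sum to 147, so (4,2) = 38.

38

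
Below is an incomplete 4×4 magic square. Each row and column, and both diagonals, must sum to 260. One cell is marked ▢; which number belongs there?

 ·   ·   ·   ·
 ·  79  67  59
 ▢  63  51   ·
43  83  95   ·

Using row 2: 79 + 67 + 59 + ? → (2,1) = 260 − 205 = 55.
Row 4: 43 + 83 + 95 + ? = 260, so (4,4) = 39.
Column 2 must total 260; the given cells sum to 225, so (1,2) = 35.
Column 3: 67 + 51 + 95 + ? = 260, so (1,3) = 47.
Main diagonal must total 260; the given cells sum to 169, so (1,1) = 91.
The remaining cell in anti-diagonal is (1,4) = 260 − 173 = 87.
Column 1: 91 + 55 + 43 + ? = 260, so (3,1) = 71.

71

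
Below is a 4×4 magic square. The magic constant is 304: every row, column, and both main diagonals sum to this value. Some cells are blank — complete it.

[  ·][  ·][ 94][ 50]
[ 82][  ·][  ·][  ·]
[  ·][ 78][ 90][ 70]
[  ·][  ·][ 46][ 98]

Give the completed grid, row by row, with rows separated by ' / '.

Using row 3: 78 + 90 + 70 + ? → (3,1) = 304 − 238 = 66.
Using column 3: 94 + 90 + 46 + ? → (2,3) = 304 − 230 = 74.
Column 4: 50 + 70 + 98 + ? = 304, so (2,4) = 86.
Using anti-diagonal: 50 + 74 + 78 + ? → (4,1) = 304 − 202 = 102.
The remaining cell in row 2 is (2,2) = 304 − 242 = 62.
Row 4: 102 + 46 + 98 + ? = 304, so (4,2) = 58.
Column 1 needs 304; the known cells sum to 250, so (1,1) = 54.
From column 2, 304 − (62 + 78 + 58) gives (1,2) = 106.

54 106 94 50 / 82 62 74 86 / 66 78 90 70 / 102 58 46 98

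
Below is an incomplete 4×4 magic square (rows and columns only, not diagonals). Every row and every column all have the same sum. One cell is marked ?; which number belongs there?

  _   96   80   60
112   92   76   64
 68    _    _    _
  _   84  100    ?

104

Row 2 is complete and sums to 344; that is the magic constant.
The remaining cell in row 1 is (1,1) = 344 − 236 = 108.
Column 1 needs 344; the known cells sum to 288, so (4,1) = 56.
Column 2 must total 344; the given cells sum to 272, so (3,2) = 72.
Column 3 must total 344; the given cells sum to 256, so (3,3) = 88.
Row 3: 68 + 72 + 88 + ? = 344, so (3,4) = 116.
Row 4: 56 + 84 + 100 + ? = 344, so (4,4) = 104.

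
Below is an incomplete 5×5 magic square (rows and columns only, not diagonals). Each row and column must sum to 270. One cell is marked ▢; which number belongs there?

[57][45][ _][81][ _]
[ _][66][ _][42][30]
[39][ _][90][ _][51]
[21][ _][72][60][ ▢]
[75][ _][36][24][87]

33

Row 5 needs 270; the known cells sum to 222, so (5,2) = 48.
The remaining cell in column 1 is (2,1) = 270 − 192 = 78.
Column 4 must total 270; the given cells sum to 207, so (3,4) = 63.
Using row 2: 78 + 66 + 42 + 30 + ? → (2,3) = 270 − 216 = 54.
Using row 3: 39 + 90 + 63 + 51 + ? → (3,2) = 270 − 243 = 27.
Column 2 must total 270; the given cells sum to 186, so (4,2) = 84.
Column 3 needs 270; the known cells sum to 252, so (1,3) = 18.
Row 1: 57 + 45 + 18 + 81 + ? = 270, so (1,5) = 69.
Using row 4: 21 + 84 + 72 + 60 + ? → (4,5) = 270 − 237 = 33.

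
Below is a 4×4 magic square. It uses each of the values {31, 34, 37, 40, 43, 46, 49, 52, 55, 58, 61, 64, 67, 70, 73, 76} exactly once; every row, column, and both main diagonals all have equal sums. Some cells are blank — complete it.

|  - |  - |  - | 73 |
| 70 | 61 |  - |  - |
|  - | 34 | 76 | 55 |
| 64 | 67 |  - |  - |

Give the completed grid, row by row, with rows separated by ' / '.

The 16 entries sum to 856, so each line sums to 856/4 = 214.
Using row 3: 34 + 76 + 55 + ? → (3,1) = 214 − 165 = 49.
The remaining cell in column 1 is (1,1) = 214 − 183 = 31.
Column 2 needs 214; the known cells sum to 162, so (1,2) = 52.
Main diagonal: 31 + 61 + 76 + ? = 214, so (4,4) = 46.
Anti-diagonal needs 214; the known cells sum to 171, so (2,3) = 43.
Row 1: 31 + 52 + 73 + ? = 214, so (1,3) = 58.
From row 2, 214 − (70 + 61 + 43) gives (2,4) = 40.
Row 4: 64 + 67 + 46 + ? = 214, so (4,3) = 37.

31 52 58 73 / 70 61 43 40 / 49 34 76 55 / 64 67 37 46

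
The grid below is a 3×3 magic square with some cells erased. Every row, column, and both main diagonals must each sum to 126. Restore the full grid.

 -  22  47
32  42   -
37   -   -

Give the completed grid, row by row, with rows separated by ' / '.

57 22 47 / 32 42 52 / 37 62 27

Row 1: 22 + 47 + ? = 126, so (1,1) = 57.
Row 2: 32 + 42 + ? = 126, so (2,3) = 52.
Column 2 must total 126; the given cells sum to 64, so (3,2) = 62.
Using column 3: 47 + 52 + ? → (3,3) = 126 − 99 = 27.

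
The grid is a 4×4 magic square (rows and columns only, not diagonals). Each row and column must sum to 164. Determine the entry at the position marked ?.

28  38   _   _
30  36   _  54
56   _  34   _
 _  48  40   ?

26

Row 2 must total 164; the given cells sum to 120, so (2,3) = 44.
The remaining cell in column 1 is (4,1) = 164 − 114 = 50.
Column 2 must total 164; the given cells sum to 122, so (3,2) = 42.
Using column 3: 44 + 34 + 40 + ? → (1,3) = 164 − 118 = 46.
From row 1, 164 − (28 + 38 + 46) gives (1,4) = 52.
Row 3 must total 164; the given cells sum to 132, so (3,4) = 32.
Using row 4: 50 + 48 + 40 + ? → (4,4) = 164 − 138 = 26.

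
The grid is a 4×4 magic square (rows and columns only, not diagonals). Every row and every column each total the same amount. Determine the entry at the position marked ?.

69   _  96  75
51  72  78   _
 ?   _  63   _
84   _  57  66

90

Column 3 is complete and sums to 294; that is the magic constant.
From row 1, 294 − (69 + 96 + 75) gives (1,2) = 54.
The remaining cell in row 2 is (2,4) = 294 − 201 = 93.
Row 4 needs 294; the known cells sum to 207, so (4,2) = 87.
Column 1 needs 294; the known cells sum to 204, so (3,1) = 90.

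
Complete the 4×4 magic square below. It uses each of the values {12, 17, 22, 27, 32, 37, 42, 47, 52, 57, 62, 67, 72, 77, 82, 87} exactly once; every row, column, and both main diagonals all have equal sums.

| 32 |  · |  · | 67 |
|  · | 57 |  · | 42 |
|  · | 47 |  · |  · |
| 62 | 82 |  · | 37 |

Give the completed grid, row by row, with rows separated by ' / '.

The 16 entries sum to 792, so each line sums to 792/4 = 198.
The remaining cell in row 4 is (4,3) = 198 − 181 = 17.
Column 2 needs 198; the known cells sum to 186, so (1,2) = 12.
From column 4, 198 − (67 + 42 + 37) gives (3,4) = 52.
Using main diagonal: 32 + 57 + 37 + ? → (3,3) = 198 − 126 = 72.
Anti-diagonal: 67 + 47 + 62 + ? = 198, so (2,3) = 22.
The remaining cell in row 1 is (1,3) = 198 − 111 = 87.
Row 2 needs 198; the known cells sum to 121, so (2,1) = 77.
Row 3 must total 198; the given cells sum to 171, so (3,1) = 27.

32 12 87 67 / 77 57 22 42 / 27 47 72 52 / 62 82 17 37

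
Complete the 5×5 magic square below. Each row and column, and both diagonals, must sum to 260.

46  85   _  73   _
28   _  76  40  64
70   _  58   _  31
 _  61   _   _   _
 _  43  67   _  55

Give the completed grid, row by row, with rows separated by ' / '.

From row 2, 260 − (28 + 76 + 40 + 64) gives (2,2) = 52.
Using column 2: 85 + 52 + 61 + 43 + ? → (3,2) = 260 − 241 = 19.
Main diagonal: 46 + 52 + 58 + 55 + ? = 260, so (4,4) = 49.
The remaining cell in row 3 is (3,4) = 260 − 178 = 82.
From column 4, 260 − (73 + 40 + 82 + 49) gives (5,4) = 16.
Row 5: 43 + 67 + 16 + 55 + ? = 260, so (5,1) = 79.
Column 1 must total 260; the given cells sum to 223, so (4,1) = 37.
From anti-diagonal, 260 − (40 + 58 + 61 + 79) gives (1,5) = 22.
Row 1: 46 + 85 + 73 + 22 + ? = 260, so (1,3) = 34.
Column 3 needs 260; the known cells sum to 235, so (4,3) = 25.
Column 5: 22 + 64 + 31 + 55 + ? = 260, so (4,5) = 88.

46 85 34 73 22 / 28 52 76 40 64 / 70 19 58 82 31 / 37 61 25 49 88 / 79 43 67 16 55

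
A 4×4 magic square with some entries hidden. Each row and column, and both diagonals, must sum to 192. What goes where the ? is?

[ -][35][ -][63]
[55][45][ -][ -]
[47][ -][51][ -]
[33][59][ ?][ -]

Column 1 must total 192; the given cells sum to 135, so (1,1) = 57.
Column 2 needs 192; the known cells sum to 139, so (3,2) = 53.
Using main diagonal: 57 + 45 + 51 + ? → (4,4) = 192 − 153 = 39.
Anti-diagonal: 63 + 53 + 33 + ? = 192, so (2,3) = 43.
The remaining cell in row 1 is (1,3) = 192 − 155 = 37.
Row 2: 55 + 45 + 43 + ? = 192, so (2,4) = 49.
The remaining cell in row 3 is (3,4) = 192 − 151 = 41.
Row 4 needs 192; the known cells sum to 131, so (4,3) = 61.

61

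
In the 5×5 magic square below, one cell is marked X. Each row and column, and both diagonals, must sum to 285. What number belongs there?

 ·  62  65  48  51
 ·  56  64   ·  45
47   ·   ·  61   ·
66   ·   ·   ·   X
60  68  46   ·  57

63

Row 1: 62 + 65 + 48 + 51 + ? = 285, so (1,1) = 59.
Row 5 must total 285; the given cells sum to 231, so (5,4) = 54.
Column 1: 59 + 47 + 66 + 60 + ? = 285, so (2,1) = 53.
Using row 2: 53 + 56 + 64 + 45 + ? → (2,4) = 285 − 218 = 67.
The remaining cell in column 4 is (4,4) = 285 − 230 = 55.
Using main diagonal: 59 + 56 + 55 + 57 + ? → (3,3) = 285 − 227 = 58.
Anti-diagonal needs 285; the known cells sum to 236, so (4,2) = 49.
Using column 2: 62 + 56 + 49 + 68 + ? → (3,2) = 285 − 235 = 50.
Column 3 must total 285; the given cells sum to 233, so (4,3) = 52.
Row 3 needs 285; the known cells sum to 216, so (3,5) = 69.
Row 4 must total 285; the given cells sum to 222, so (4,5) = 63.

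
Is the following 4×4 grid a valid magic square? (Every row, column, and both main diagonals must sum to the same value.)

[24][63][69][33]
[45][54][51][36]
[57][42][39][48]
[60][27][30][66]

No — row 3 sums to 186 but row 4 sums to 183.

Row 1: 24 + 63 + 69 + 33 = 189.
Row 2: 45 + 54 + 51 + 36 = 186.
Row 3: 57 + 42 + 39 + 48 = 186.
Row 4: 60 + 27 + 30 + 66 = 183.
Column 1: 24 + 45 + 57 + 60 = 186.
Column 2: 63 + 54 + 42 + 27 = 186.
Column 3: 69 + 51 + 39 + 30 = 189.
Column 4: 33 + 36 + 48 + 66 = 183.
Main diagonal: 24 + 54 + 39 + 66 = 183.
Anti-diagonal: 33 + 51 + 42 + 60 = 186.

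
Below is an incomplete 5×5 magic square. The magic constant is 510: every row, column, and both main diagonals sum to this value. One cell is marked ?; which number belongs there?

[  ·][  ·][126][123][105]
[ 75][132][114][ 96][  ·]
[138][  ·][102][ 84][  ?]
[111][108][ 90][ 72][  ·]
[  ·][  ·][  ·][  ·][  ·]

Row 2 must total 510; the given cells sum to 417, so (2,5) = 93.
The remaining cell in row 4 is (4,5) = 510 − 381 = 129.
From column 3, 510 − (126 + 114 + 102 + 90) gives (5,3) = 78.
The remaining cell in column 4 is (5,4) = 510 − 375 = 135.
Using anti-diagonal: 105 + 96 + 102 + 108 + ? → (5,1) = 510 − 411 = 99.
Column 1 must total 510; the given cells sum to 423, so (1,1) = 87.
From main diagonal, 510 − (87 + 132 + 102 + 72) gives (5,5) = 117.
The remaining cell in row 1 is (1,2) = 510 − 441 = 69.
Row 5 needs 510; the known cells sum to 429, so (5,2) = 81.
Using column 2: 69 + 132 + 108 + 81 + ? → (3,2) = 510 − 390 = 120.
Column 5 must total 510; the given cells sum to 444, so (3,5) = 66.

66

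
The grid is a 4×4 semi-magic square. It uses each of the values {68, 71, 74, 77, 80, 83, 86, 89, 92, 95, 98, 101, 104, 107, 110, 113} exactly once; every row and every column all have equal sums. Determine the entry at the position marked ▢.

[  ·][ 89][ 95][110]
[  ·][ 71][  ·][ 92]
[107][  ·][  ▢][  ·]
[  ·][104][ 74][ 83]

80

The 16 entries sum to 1448, so each line sums to 1448/4 = 362.
The remaining cell in row 1 is (1,1) = 362 − 294 = 68.
Row 4 must total 362; the given cells sum to 261, so (4,1) = 101.
Column 1: 68 + 107 + 101 + ? = 362, so (2,1) = 86.
Column 2: 89 + 71 + 104 + ? = 362, so (3,2) = 98.
Column 4 must total 362; the given cells sum to 285, so (3,4) = 77.
The remaining cell in row 2 is (2,3) = 362 − 249 = 113.
Row 3 needs 362; the known cells sum to 282, so (3,3) = 80.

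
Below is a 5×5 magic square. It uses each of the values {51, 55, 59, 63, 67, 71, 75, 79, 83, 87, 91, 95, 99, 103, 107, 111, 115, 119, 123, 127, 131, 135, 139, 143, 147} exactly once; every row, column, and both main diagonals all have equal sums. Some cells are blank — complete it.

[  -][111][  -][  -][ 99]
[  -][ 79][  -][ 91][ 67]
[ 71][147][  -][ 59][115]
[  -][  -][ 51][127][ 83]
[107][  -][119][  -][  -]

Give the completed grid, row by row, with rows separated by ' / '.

The 25 entries sum to 2475, so each line sums to 2475/5 = 495.
Using row 3: 71 + 147 + 59 + 115 + ? → (3,3) = 495 − 392 = 103.
From column 5, 495 − (99 + 67 + 115 + 83) gives (5,5) = 131.
The remaining cell in main diagonal is (1,1) = 495 − 440 = 55.
From anti-diagonal, 495 − (99 + 91 + 103 + 107) gives (4,2) = 95.
From row 4, 495 − (95 + 51 + 127 + 83) gives (4,1) = 139.
Using column 1: 55 + 71 + 139 + 107 + ? → (2,1) = 495 − 372 = 123.
Column 2 needs 495; the known cells sum to 432, so (5,2) = 63.
The remaining cell in row 2 is (2,3) = 495 − 360 = 135.
Row 5 needs 495; the known cells sum to 420, so (5,4) = 75.
Using column 3: 135 + 103 + 51 + 119 + ? → (1,3) = 495 − 408 = 87.
Column 4 must total 495; the given cells sum to 352, so (1,4) = 143.

55 111 87 143 99 / 123 79 135 91 67 / 71 147 103 59 115 / 139 95 51 127 83 / 107 63 119 75 131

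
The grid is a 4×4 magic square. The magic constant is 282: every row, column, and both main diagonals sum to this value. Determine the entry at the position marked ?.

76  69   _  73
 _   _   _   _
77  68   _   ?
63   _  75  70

Row 1: 76 + 69 + 73 + ? = 282, so (1,3) = 64.
The remaining cell in row 4 is (4,2) = 282 − 208 = 74.
Column 1 must total 282; the given cells sum to 216, so (2,1) = 66.
The remaining cell in column 2 is (2,2) = 282 − 211 = 71.
Main diagonal: 76 + 71 + 70 + ? = 282, so (3,3) = 65.
From anti-diagonal, 282 − (73 + 68 + 63) gives (2,3) = 78.
From row 2, 282 − (66 + 71 + 78) gives (2,4) = 67.
Row 3 needs 282; the known cells sum to 210, so (3,4) = 72.

72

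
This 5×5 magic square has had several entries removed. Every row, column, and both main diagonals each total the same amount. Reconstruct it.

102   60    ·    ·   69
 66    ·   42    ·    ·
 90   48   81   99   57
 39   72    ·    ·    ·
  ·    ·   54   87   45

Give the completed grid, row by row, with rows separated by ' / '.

Row 3 is already complete: 90 + 48 + 81 + 99 + 57 = 375, so that is the magic constant.
Column 1: 102 + 66 + 90 + 39 + ? = 375, so (5,1) = 78.
The remaining cell in anti-diagonal is (2,4) = 375 − 300 = 75.
Row 5: 78 + 54 + 87 + 45 + ? = 375, so (5,2) = 111.
Using column 2: 60 + 48 + 72 + 111 + ? → (2,2) = 375 − 291 = 84.
Using main diagonal: 102 + 84 + 81 + 45 + ? → (4,4) = 375 − 312 = 63.
Using row 2: 66 + 84 + 42 + 75 + ? → (2,5) = 375 − 267 = 108.
From column 4, 375 − (75 + 99 + 63 + 87) gives (1,4) = 51.
The remaining cell in column 5 is (4,5) = 375 − 279 = 96.
From row 1, 375 − (102 + 60 + 51 + 69) gives (1,3) = 93.
From row 4, 375 − (39 + 72 + 63 + 96) gives (4,3) = 105.

102 60 93 51 69 / 66 84 42 75 108 / 90 48 81 99 57 / 39 72 105 63 96 / 78 111 54 87 45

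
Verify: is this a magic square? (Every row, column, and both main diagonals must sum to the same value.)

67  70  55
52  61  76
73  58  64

No — main diagonal sums to 192 but column 3 sums to 195.

Row 1: 67 + 70 + 55 = 192.
Row 2: 52 + 61 + 76 = 189.
Row 3: 73 + 58 + 64 = 195.
Column 1: 67 + 52 + 73 = 192.
Column 2: 70 + 61 + 58 = 189.
Column 3: 55 + 76 + 64 = 195.
Main diagonal: 67 + 61 + 64 = 192.
Anti-diagonal: 55 + 61 + 73 = 189.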